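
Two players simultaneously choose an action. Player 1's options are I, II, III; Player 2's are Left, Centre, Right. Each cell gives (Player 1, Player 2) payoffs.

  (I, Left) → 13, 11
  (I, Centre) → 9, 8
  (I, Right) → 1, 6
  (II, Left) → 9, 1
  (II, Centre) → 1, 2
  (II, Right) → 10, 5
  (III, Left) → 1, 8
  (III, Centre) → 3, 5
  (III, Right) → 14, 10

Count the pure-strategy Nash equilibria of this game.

2

(I, Left): Player 1 gets 13 (best alternative 9); Player 2 gets 11 (best alternative 8). Neither deviates — NE.
(III, Right): Player 1 gets 14 (best alternative 10); Player 2 gets 10 (best alternative 8). Neither deviates — NE.
(II, Centre) is not a NE: Player 1 would switch to I (9 > 1).
No other cell survives both best-response checks, so there are 2 pure NE.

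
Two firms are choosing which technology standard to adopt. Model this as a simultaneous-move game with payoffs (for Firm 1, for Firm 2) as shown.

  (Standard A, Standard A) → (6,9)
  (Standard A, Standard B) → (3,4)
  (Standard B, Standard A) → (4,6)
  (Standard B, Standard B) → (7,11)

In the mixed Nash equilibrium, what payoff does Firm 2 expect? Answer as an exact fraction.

Firm 1 mixes with probability p on Standard A, chosen so Firm 2 is indifferent: 9p + 6(1−p) = 4p + 11(1−p) gives p = 1/2.
Firm 2's expected payoff is 9·1/2 + 6·1/2 = 15/2.

15/2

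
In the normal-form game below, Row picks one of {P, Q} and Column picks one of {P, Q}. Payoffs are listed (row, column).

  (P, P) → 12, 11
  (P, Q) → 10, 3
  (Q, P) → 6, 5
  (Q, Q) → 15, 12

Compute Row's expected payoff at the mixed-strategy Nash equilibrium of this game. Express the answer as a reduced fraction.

120/11

Column mixes with probability q on P, chosen so Row is indifferent: 12q + 10(1−q) = 6q + 15(1−q) gives q = 5/11.
Row's expected payoff (from either row, since indifferent) is 12·5/11 + 10·6/11 = 120/11.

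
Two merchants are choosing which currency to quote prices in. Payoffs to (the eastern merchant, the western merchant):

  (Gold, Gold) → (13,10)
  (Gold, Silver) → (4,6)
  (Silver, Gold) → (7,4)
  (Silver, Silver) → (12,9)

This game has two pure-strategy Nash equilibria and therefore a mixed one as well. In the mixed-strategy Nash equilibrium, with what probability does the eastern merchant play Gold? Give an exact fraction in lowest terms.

5/9

The eastern merchant's mix p on Gold must make the western merchant indifferent between Gold and Silver.
The western merchant's payoff from Gold: 10p + 4(1−p). From Silver: 6p + 9(1−p).
Set equal: 4p = 5(1−p) → p = 5/9.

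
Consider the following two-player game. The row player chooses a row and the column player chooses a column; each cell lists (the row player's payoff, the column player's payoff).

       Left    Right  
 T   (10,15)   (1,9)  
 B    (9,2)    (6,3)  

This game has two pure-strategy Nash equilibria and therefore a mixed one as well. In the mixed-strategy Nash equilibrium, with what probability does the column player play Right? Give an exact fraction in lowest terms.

The column player's mix q on Left must make the row player indifferent between T and B.
The row player's payoff from T: 10q + 1(1−q). From B: 9q + 6(1−q).
Set equal: 1q = 5(1−q) → q = 5/6.
Probability on Right is 1 − 5/6 = 1/6.

1/6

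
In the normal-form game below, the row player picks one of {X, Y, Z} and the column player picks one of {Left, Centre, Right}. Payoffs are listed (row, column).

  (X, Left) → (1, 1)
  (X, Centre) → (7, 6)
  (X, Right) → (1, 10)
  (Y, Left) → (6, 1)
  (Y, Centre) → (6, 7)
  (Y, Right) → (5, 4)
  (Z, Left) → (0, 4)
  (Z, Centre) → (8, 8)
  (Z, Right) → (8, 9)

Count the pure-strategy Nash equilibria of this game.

(Z, Right): the row player gets 8 (best alternative 5); the column player gets 9 (best alternative 8). Neither deviates — NE.
(Y, Centre) is not a NE: the row player would switch to Z (8 > 6).
No other cell survives both best-response checks, so there is 1 pure NE.

1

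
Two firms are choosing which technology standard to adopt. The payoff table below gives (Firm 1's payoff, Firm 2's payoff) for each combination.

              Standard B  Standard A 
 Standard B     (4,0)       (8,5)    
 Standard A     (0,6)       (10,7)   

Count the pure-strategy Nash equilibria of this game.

Both Standard A: Firm 1 gets 10 (best alternative 8); Firm 2 gets 7 (best alternative 6). Neither deviates — NE.
Both Standard B is not a NE: Firm 2 would switch to Standard A (5 > 0).
No other cell survives both best-response checks, so there is 1 pure NE.

1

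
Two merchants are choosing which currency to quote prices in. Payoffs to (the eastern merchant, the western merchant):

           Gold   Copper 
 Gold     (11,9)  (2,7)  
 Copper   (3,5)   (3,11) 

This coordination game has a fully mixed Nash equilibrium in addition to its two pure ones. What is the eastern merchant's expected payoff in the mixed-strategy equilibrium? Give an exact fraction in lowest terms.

The western merchant mixes with probability q on Gold, chosen so the eastern merchant is indifferent: 11q + 2(1−q) = 3q + 3(1−q) gives q = 1/9.
The eastern merchant's expected payoff (from either row, since indifferent) is 11·1/9 + 2·8/9 = 3.

3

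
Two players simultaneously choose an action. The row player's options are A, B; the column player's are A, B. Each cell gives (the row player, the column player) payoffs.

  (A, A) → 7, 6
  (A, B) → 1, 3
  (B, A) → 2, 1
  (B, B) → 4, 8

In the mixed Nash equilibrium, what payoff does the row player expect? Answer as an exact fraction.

The column player mixes with probability q on A, chosen so the row player is indifferent: 7q + 1(1−q) = 2q + 4(1−q) gives q = 3/8.
The row player's expected payoff (from either row, since indifferent) is 7·3/8 + 1·5/8 = 13/4.

13/4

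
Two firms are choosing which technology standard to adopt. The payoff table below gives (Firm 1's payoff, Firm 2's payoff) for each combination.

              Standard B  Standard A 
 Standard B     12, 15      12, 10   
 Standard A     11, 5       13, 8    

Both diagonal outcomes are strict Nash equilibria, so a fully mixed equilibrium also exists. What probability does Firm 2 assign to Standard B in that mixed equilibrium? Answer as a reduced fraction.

Firm 2's mix q on Standard B must make Firm 1 indifferent between Standard B and Standard A.
Firm 1's payoff from Standard B: 12q + 12(1−q). From Standard A: 11q + 13(1−q).
Set equal: 1q = 1(1−q) → q = 1/2.

1/2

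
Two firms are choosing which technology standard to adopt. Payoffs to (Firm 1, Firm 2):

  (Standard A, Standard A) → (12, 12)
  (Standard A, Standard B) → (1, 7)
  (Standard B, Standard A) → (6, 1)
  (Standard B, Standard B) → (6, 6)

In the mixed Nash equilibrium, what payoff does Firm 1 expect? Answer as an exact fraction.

Firm 2 mixes with probability q on Standard A, chosen so Firm 1 is indifferent: 12q + 1(1−q) = 6q + 6(1−q) gives q = 5/11.
Firm 1's expected payoff (from either row, since indifferent) is 12·5/11 + 1·6/11 = 6.

6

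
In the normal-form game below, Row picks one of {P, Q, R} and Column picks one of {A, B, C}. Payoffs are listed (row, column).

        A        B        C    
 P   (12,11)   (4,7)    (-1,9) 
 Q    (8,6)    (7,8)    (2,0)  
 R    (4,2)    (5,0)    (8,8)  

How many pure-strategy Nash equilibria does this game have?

(P, A): Row gets 12 (best alternative 8); Column gets 11 (best alternative 9). Neither deviates — NE.
(Q, B): Row gets 7 (best alternative 5); Column gets 8 (best alternative 6). Neither deviates — NE.
(R, C): Row gets 8 (best alternative 2); Column gets 8 (best alternative 2). Neither deviates — NE.
(R, A) is not a NE: Row would switch to P (12 > 4).
No other cell survives both best-response checks, so there are 3 pure NE.

3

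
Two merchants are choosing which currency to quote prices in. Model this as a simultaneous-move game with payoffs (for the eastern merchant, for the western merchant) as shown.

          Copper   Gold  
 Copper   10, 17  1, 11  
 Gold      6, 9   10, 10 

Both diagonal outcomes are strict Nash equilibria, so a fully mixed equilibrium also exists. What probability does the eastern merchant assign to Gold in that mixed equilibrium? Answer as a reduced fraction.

The eastern merchant's mix p on Copper must make the western merchant indifferent between Copper and Gold.
The western merchant's payoff from Copper: 17p + 9(1−p). From Gold: 11p + 10(1−p).
Set equal: 6p = 1(1−p) → p = 1/7.
Probability on Gold is 1 − 1/7 = 6/7.

6/7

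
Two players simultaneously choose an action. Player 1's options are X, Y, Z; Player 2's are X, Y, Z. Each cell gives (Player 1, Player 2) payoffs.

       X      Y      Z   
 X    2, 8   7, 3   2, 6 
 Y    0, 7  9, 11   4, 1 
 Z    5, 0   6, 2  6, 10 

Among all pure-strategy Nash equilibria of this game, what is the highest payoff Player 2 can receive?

Both Y is a pure NE (Player 1: 9 ≥ 7; Player 2: 11 ≥ 7). Player 2 gets 11.
Both Z is a pure NE (Player 1: 6 ≥ 4; Player 2: 10 ≥ 2). Player 2 gets 10.
Every other cell has a profitable deviation for at least one player. Highest of {11, 10} is 11.

11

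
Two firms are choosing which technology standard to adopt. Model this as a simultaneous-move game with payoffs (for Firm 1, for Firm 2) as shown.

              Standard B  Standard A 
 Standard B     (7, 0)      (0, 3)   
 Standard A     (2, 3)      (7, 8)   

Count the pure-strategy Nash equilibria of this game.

1

Both Standard A: Firm 1 gets 7 (best alternative 0); Firm 2 gets 8 (best alternative 3). Neither deviates — NE.
Both Standard B is not a NE: Firm 2 would switch to Standard A (3 > 0).
No other cell survives both best-response checks, so there is 1 pure NE.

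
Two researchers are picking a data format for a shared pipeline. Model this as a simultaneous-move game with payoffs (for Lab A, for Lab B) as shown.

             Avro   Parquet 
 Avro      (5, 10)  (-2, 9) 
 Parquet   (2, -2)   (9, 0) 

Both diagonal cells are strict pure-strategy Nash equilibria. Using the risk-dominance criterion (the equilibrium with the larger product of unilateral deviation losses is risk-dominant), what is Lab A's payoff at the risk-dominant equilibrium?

At both Avro: Lab A loses 5 − 2 = 3 by deviating; Lab B loses 10 − 9 = 1. Product = 3·1 = 3.
At both Parquet: Lab A loses 9 − (-2) = 11 by deviating; Lab B loses 0 − (-2) = 2. Product = 11·2 = 22.
22 > 3, so both Parquet is risk-dominant. Lab A's payoff there is 9.

9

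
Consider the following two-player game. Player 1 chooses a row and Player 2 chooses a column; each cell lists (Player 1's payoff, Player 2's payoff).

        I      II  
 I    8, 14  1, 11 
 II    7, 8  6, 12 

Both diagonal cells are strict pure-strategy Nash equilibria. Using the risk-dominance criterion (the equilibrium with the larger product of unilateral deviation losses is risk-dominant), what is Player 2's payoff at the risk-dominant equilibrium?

At both I: Player 1 loses 8 − 7 = 1 by deviating; Player 2 loses 14 − 11 = 3. Product = 1·3 = 3.
At both II: Player 1 loses 6 − 1 = 5 by deviating; Player 2 loses 12 − 8 = 4. Product = 5·4 = 20.
20 > 3, so both II is risk-dominant. Player 2's payoff there is 12.

12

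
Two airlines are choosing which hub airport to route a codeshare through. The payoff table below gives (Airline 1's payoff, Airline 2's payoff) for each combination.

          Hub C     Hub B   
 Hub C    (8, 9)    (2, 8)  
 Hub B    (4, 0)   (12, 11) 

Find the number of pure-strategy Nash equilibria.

2

Both Hub C: Airline 1 gets 8 (best alternative 4); Airline 2 gets 9 (best alternative 8). Neither deviates — NE.
Both Hub B: Airline 1 gets 12 (best alternative 2); Airline 2 gets 11 (best alternative 0). Neither deviates — NE.
(Hub B, Hub C) is not a NE: Airline 1 would switch to Hub C (8 > 4).
No other cell survives both best-response checks, so there are 2 pure NE.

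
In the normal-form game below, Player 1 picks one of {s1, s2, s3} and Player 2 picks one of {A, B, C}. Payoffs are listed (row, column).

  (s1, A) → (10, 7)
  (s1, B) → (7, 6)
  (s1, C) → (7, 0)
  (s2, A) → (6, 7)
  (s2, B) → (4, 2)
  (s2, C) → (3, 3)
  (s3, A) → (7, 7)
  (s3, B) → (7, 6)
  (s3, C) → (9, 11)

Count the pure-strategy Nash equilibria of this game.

(s1, A): Player 1 gets 10 (best alternative 7); Player 2 gets 7 (best alternative 6). Neither deviates — NE.
(s3, C): Player 1 gets 9 (best alternative 7); Player 2 gets 11 (best alternative 7). Neither deviates — NE.
(s2, B) is not a NE: Player 1 would switch to s1 (7 > 4).
No other cell survives both best-response checks, so there are 2 pure NE.

2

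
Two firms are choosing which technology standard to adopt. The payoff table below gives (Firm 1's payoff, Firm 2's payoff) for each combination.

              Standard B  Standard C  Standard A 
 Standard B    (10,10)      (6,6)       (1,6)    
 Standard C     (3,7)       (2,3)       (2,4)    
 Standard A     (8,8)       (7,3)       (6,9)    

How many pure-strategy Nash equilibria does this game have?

Both Standard B: Firm 1 gets 10 (best alternative 8); Firm 2 gets 10 (best alternative 6). Neither deviates — NE.
Both Standard A: Firm 1 gets 6 (best alternative 2); Firm 2 gets 9 (best alternative 8). Neither deviates — NE.
Both Standard C is not a NE: Firm 1 would switch to Standard A (7 > 2).
No other cell survives both best-response checks, so there are 2 pure NE.

2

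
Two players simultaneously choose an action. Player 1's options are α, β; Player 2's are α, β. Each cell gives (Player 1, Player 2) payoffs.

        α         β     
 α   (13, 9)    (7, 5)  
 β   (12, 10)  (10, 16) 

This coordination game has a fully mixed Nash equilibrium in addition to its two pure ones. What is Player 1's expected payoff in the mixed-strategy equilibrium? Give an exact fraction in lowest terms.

Player 2 mixes with probability q on α, chosen so Player 1 is indifferent: 13q + 7(1−q) = 12q + 10(1−q) gives q = 3/4.
Player 1's expected payoff (from either row, since indifferent) is 13·3/4 + 7·1/4 = 23/2.

23/2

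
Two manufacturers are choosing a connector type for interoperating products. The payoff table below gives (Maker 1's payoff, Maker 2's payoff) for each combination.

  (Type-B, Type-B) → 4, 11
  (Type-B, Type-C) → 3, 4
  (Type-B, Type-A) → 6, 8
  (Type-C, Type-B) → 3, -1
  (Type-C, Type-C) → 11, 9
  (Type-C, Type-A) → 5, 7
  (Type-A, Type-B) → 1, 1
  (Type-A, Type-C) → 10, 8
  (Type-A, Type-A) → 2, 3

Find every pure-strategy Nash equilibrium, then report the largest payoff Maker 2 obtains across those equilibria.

Both Type-B is a pure NE (Maker 1: 4 ≥ 3; Maker 2: 11 ≥ 8). Maker 2 gets 11.
Both Type-C is a pure NE (Maker 1: 11 ≥ 10; Maker 2: 9 ≥ 7). Maker 2 gets 9.
Every other cell has a profitable deviation for at least one player. Highest of {11, 9} is 11.

11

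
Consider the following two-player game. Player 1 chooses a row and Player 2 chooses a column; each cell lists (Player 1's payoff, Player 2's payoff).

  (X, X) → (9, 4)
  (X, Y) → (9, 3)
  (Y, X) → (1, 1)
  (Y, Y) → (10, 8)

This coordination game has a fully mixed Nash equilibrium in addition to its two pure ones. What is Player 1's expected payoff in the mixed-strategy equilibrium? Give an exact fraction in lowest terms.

Player 2 mixes with probability q on X, chosen so Player 1 is indifferent: 9q + 9(1−q) = 1q + 10(1−q) gives q = 1/9.
Player 1's expected payoff (from either row, since indifferent) is 9·1/9 + 9·8/9 = 9.

9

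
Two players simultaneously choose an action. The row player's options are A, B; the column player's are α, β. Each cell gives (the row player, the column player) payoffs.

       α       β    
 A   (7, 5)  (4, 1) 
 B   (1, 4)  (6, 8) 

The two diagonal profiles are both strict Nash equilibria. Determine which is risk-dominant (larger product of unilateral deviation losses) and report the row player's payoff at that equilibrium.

At (A, α): the row player loses 7 − 1 = 6 by deviating; the column player loses 5 − 1 = 4. Product = 6·4 = 24.
At (B, β): the row player loses 6 − 4 = 2 by deviating; the column player loses 8 − 4 = 4. Product = 2·4 = 8.
24 > 8, so (A, α) is risk-dominant. The row player's payoff there is 7.

7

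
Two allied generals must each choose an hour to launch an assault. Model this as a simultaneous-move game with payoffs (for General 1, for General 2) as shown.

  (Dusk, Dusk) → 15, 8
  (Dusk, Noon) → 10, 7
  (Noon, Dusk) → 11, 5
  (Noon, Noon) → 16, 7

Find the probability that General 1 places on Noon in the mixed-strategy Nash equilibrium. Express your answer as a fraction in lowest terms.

1/3

General 1's mix p on Dusk must make General 2 indifferent between Dusk and Noon.
General 2's payoff from Dusk: 8p + 5(1−p). From Noon: 7p + 7(1−p).
Set equal: 1p = 2(1−p) → p = 2/3.
Probability on Noon is 1 − 2/3 = 1/3.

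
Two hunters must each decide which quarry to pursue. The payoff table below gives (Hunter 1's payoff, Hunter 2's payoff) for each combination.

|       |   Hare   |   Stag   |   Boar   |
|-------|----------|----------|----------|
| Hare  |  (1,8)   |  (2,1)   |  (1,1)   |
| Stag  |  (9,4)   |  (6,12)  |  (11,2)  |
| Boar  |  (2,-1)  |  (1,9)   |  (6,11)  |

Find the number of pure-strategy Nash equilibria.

Both Stag: Hunter 1 gets 6 (best alternative 2); Hunter 2 gets 12 (best alternative 4). Neither deviates — NE.
Both Hare is not a NE: Hunter 1 would switch to Stag (9 > 1).
No other cell survives both best-response checks, so there is 1 pure NE.

1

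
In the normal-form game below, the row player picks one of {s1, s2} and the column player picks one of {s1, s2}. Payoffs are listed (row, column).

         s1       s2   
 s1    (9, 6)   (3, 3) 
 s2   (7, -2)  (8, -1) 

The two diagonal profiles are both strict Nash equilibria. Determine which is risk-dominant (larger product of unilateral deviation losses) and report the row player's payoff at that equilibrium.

At both s1: the row player loses 9 − 7 = 2 by deviating; the column player loses 6 − 3 = 3. Product = 2·3 = 6.
At both s2: the row player loses 8 − 3 = 5 by deviating; the column player loses -1 − (-2) = 1. Product = 5·1 = 5.
6 > 5, so both s1 is risk-dominant. The row player's payoff there is 9.

9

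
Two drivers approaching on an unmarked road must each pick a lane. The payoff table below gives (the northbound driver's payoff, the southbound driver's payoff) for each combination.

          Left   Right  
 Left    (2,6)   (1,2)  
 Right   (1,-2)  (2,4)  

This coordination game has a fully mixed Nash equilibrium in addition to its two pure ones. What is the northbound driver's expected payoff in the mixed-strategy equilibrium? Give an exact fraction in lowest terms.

The southbound driver mixes with probability q on Left, chosen so the northbound driver is indifferent: 2q + 1(1−q) = 1q + 2(1−q) gives q = 1/2.
The northbound driver's expected payoff (from either row, since indifferent) is 2·1/2 + 1·1/2 = 3/2.

3/2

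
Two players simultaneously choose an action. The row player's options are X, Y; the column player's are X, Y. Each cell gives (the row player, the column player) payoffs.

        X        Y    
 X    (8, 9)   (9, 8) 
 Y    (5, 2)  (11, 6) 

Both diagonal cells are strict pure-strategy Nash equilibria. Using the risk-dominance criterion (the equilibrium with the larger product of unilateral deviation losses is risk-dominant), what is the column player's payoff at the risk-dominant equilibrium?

At both X: the row player loses 8 − 5 = 3 by deviating; the column player loses 9 − 8 = 1. Product = 3·1 = 3.
At both Y: the row player loses 11 − 9 = 2 by deviating; the column player loses 6 − 2 = 4. Product = 2·4 = 8.
8 > 3, so both Y is risk-dominant. The column player's payoff there is 6.

6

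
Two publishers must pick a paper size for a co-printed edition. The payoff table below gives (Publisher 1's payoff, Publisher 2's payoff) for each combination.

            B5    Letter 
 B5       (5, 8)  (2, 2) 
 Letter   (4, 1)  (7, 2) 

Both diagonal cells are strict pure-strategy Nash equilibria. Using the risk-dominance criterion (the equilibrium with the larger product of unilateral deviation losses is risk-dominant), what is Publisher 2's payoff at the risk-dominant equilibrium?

At both B5: Publisher 1 loses 5 − 4 = 1 by deviating; Publisher 2 loses 8 − 2 = 6. Product = 1·6 = 6.
At both Letter: Publisher 1 loses 7 − 2 = 5 by deviating; Publisher 2 loses 2 − 1 = 1. Product = 5·1 = 5.
6 > 5, so both B5 is risk-dominant. Publisher 2's payoff there is 8.

8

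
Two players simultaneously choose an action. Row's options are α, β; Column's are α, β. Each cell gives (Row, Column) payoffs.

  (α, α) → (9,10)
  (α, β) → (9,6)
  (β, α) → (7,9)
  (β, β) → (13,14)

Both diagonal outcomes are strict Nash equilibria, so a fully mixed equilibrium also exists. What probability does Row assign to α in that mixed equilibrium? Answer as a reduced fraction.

5/9

Row's mix p on α must make Column indifferent between α and β.
Column's payoff from α: 10p + 9(1−p). From β: 6p + 14(1−p).
Set equal: 4p = 5(1−p) → p = 5/9.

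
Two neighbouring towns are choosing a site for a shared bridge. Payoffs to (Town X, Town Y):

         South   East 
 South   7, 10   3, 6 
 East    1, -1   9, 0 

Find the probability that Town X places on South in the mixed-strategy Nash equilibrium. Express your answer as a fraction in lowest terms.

Town X's mix p on South must make Town Y indifferent between South and East.
Town Y's payoff from South: 10p + (-1)(1−p). From East: 6p + 0(1−p).
Set equal: 4p = 1(1−p) → p = 1/5.

1/5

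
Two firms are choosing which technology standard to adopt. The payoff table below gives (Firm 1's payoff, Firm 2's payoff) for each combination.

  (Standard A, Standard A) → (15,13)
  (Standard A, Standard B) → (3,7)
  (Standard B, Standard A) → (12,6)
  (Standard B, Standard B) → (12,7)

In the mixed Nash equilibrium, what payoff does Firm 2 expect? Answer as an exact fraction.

Firm 1 mixes with probability p on Standard A, chosen so Firm 2 is indifferent: 13p + 6(1−p) = 7p + 7(1−p) gives p = 1/7.
Firm 2's expected payoff is 13·1/7 + 6·6/7 = 7.

7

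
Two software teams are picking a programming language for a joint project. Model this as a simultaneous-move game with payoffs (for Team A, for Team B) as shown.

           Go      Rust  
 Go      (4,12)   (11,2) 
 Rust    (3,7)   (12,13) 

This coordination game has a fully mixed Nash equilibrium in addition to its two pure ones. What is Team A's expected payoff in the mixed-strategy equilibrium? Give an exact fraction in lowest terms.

Team B mixes with probability q on Go, chosen so Team A is indifferent: 4q + 11(1−q) = 3q + 12(1−q) gives q = 1/2.
Team A's expected payoff (from either row, since indifferent) is 4·1/2 + 11·1/2 = 15/2.

15/2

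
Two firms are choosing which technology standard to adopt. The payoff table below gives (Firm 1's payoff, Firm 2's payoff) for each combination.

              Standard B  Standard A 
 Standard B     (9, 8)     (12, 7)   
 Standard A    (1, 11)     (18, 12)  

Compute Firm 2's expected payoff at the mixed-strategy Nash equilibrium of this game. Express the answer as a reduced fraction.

19/2

Firm 1 mixes with probability p on Standard B, chosen so Firm 2 is indifferent: 8p + 11(1−p) = 7p + 12(1−p) gives p = 1/2.
Firm 2's expected payoff is 8·1/2 + 11·1/2 = 19/2.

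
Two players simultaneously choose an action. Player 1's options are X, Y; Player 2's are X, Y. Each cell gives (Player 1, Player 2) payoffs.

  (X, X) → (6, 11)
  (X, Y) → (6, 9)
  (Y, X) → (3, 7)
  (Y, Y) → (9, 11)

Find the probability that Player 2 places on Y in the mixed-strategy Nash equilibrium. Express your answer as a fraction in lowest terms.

Player 2's mix q on X must make Player 1 indifferent between X and Y.
Player 1's payoff from X: 6q + 6(1−q). From Y: 3q + 9(1−q).
Set equal: 3q = 3(1−q) → q = 3/6 = 1/2.
Probability on Y is 1 − 1/2 = 1/2.

1/2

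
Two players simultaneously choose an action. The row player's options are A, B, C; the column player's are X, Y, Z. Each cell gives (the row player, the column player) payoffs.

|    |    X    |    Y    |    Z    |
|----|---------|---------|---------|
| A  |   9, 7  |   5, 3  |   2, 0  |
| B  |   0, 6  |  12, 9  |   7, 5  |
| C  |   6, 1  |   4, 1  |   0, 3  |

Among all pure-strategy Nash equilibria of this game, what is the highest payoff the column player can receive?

9

(A, X) is a pure NE (the row player: 9 ≥ 6; the column player: 7 ≥ 3). The column player gets 7.
(B, Y) is a pure NE (the row player: 12 ≥ 5; the column player: 9 ≥ 6). The column player gets 9.
Every other cell has a profitable deviation for at least one player. Highest of {7, 9} is 9.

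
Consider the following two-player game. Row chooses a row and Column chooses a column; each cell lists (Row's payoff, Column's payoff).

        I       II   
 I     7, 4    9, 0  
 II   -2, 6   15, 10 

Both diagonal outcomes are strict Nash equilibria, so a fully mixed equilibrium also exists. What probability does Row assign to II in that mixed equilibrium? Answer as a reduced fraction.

Row's mix p on I must make Column indifferent between I and II.
Column's payoff from I: 4p + 6(1−p). From II: 0p + 10(1−p).
Set equal: 4p = 4(1−p) → p = 4/8 = 1/2.
Probability on II is 1 − 1/2 = 1/2.

1/2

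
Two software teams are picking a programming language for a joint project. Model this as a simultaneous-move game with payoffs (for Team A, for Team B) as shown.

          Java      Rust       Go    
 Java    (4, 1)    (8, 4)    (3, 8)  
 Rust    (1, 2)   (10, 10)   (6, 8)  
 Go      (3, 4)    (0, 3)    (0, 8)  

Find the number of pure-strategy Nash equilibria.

1

Both Rust: Team A gets 10 (best alternative 8); Team B gets 10 (best alternative 8). Neither deviates — NE.
Both Go is not a NE: Team A would switch to Rust (6 > 0).
No other cell survives both best-response checks, so there is 1 pure NE.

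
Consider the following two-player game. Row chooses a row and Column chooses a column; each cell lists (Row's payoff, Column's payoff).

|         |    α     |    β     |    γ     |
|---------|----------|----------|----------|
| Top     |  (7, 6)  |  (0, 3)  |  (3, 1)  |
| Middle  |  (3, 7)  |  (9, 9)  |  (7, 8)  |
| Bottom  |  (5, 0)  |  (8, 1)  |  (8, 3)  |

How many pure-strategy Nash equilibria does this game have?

3

(Top, α): Row gets 7 (best alternative 5); Column gets 6 (best alternative 3). Neither deviates — NE.
(Middle, β): Row gets 9 (best alternative 8); Column gets 9 (best alternative 8). Neither deviates — NE.
(Bottom, γ): Row gets 8 (best alternative 7); Column gets 3 (best alternative 1). Neither deviates — NE.
(Middle, α) is not a NE: Row would switch to Top (7 > 3).
No other cell survives both best-response checks, so there are 3 pure NE.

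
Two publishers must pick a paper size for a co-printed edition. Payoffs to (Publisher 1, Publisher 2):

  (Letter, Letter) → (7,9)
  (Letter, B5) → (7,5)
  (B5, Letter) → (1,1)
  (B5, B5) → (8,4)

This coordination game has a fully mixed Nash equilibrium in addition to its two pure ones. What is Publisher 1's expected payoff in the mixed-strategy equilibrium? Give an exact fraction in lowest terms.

Publisher 2 mixes with probability q on Letter, chosen so Publisher 1 is indifferent: 7q + 7(1−q) = 1q + 8(1−q) gives q = 1/7.
Publisher 1's expected payoff (from either row, since indifferent) is 7·1/7 + 7·6/7 = 7.

7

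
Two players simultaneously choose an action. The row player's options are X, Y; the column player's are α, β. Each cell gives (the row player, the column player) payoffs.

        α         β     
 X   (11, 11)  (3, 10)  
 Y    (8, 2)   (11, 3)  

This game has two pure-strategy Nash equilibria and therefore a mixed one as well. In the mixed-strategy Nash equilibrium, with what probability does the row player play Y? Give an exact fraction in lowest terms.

1/2

The row player's mix p on X must make the column player indifferent between α and β.
The column player's payoff from α: 11p + 2(1−p). From β: 10p + 3(1−p).
Set equal: 1p = 1(1−p) → p = 1/2.
Probability on Y is 1 − 1/2 = 1/2.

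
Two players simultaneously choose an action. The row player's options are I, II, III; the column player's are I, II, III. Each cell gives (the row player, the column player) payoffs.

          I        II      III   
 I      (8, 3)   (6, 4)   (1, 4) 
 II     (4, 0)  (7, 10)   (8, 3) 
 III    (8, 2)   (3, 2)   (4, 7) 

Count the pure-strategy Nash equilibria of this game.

1

Both II: the row player gets 7 (best alternative 6); the column player gets 10 (best alternative 3). Neither deviates — NE.
Both I is not a NE: the column player would switch to II (4 > 3).
No other cell survives both best-response checks, so there is 1 pure NE.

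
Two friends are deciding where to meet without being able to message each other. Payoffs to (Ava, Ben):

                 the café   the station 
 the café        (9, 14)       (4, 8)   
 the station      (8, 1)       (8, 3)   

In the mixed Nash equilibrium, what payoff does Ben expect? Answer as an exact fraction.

17/4

Ava mixes with probability p on the café, chosen so Ben is indifferent: 14p + 1(1−p) = 8p + 3(1−p) gives p = 1/4.
Ben's expected payoff is 14·1/4 + 1·3/4 = 17/4.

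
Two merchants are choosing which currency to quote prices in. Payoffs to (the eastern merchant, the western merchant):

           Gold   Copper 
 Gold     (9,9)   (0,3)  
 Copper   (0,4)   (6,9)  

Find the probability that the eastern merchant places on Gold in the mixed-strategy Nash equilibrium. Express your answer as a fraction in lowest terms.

5/11

The eastern merchant's mix p on Gold must make the western merchant indifferent between Gold and Copper.
The western merchant's payoff from Gold: 9p + 4(1−p). From Copper: 3p + 9(1−p).
Set equal: 6p = 5(1−p) → p = 5/11.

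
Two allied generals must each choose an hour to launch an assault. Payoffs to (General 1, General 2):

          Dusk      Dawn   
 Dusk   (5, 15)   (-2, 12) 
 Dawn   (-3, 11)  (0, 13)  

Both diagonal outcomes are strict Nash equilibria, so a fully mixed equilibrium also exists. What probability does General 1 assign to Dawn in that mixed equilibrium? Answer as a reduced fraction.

3/5

General 1's mix p on Dusk must make General 2 indifferent between Dusk and Dawn.
General 2's payoff from Dusk: 15p + 11(1−p). From Dawn: 12p + 13(1−p).
Set equal: 3p = 2(1−p) → p = 2/5.
Probability on Dawn is 1 − 2/5 = 3/5.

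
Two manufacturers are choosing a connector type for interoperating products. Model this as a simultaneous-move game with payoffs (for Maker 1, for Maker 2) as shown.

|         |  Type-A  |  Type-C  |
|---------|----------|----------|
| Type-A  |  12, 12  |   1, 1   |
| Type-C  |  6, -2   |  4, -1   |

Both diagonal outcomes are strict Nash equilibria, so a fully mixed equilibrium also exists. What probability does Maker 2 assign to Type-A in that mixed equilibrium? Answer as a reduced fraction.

1/3

Maker 2's mix q on Type-A must make Maker 1 indifferent between Type-A and Type-C.
Maker 1's payoff from Type-A: 12q + 1(1−q). From Type-C: 6q + 4(1−q).
Set equal: 6q = 3(1−q) → q = 3/9 = 1/3.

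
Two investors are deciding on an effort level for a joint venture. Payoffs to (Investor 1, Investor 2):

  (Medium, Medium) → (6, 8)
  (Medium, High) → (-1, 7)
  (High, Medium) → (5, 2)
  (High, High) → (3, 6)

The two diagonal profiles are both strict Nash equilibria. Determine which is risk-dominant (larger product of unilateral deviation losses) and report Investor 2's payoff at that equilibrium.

6

At both Medium: Investor 1 loses 6 − 5 = 1 by deviating; Investor 2 loses 8 − 7 = 1. Product = 1·1 = 1.
At both High: Investor 1 loses 3 − (-1) = 4 by deviating; Investor 2 loses 6 − 2 = 4. Product = 4·4 = 16.
16 > 1, so both High is risk-dominant. Investor 2's payoff there is 6.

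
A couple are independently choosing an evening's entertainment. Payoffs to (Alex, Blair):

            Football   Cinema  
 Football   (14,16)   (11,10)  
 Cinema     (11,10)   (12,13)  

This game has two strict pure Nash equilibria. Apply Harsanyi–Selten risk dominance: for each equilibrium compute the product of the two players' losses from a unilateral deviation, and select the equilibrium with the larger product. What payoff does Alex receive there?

At both Football: Alex loses 14 − 11 = 3 by deviating; Blair loses 16 − 10 = 6. Product = 3·6 = 18.
At both Cinema: Alex loses 12 − 11 = 1 by deviating; Blair loses 13 − 10 = 3. Product = 1·3 = 3.
18 > 3, so both Football is risk-dominant. Alex's payoff there is 14.

14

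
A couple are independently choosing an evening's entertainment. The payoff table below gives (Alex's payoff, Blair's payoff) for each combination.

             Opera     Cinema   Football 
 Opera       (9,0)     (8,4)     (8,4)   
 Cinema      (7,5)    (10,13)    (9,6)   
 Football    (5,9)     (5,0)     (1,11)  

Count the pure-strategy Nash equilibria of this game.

Both Cinema: Alex gets 10 (best alternative 8); Blair gets 13 (best alternative 6). Neither deviates — NE.
Both Opera is not a NE: Blair would switch to Cinema (4 > 0).
No other cell survives both best-response checks, so there is 1 pure NE.

1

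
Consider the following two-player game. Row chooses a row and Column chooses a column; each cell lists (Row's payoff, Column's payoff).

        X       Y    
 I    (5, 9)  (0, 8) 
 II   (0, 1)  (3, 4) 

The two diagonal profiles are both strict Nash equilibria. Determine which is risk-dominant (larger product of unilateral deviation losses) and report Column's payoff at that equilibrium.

At (I, X): Row loses 5 − 0 = 5 by deviating; Column loses 9 − 8 = 1. Product = 5·1 = 5.
At (II, Y): Row loses 3 − 0 = 3 by deviating; Column loses 4 − 1 = 3. Product = 3·3 = 9.
9 > 5, so (II, Y) is risk-dominant. Column's payoff there is 4.

4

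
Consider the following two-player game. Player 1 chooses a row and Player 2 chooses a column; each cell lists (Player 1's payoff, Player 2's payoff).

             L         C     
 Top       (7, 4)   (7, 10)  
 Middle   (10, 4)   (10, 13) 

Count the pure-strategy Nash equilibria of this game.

(Middle, C): Player 1 gets 10 (best alternative 7); Player 2 gets 13 (best alternative 4). Neither deviates — NE.
(Top, L) is not a NE: Player 1 would switch to Middle (10 > 7).
No other cell survives both best-response checks, so there is 1 pure NE.

1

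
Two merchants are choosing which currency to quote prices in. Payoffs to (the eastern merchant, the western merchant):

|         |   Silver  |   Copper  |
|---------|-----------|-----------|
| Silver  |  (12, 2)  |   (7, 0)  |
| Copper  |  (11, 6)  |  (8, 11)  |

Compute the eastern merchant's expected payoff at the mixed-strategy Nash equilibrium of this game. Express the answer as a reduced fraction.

19/2

The western merchant mixes with probability q on Silver, chosen so the eastern merchant is indifferent: 12q + 7(1−q) = 11q + 8(1−q) gives q = 1/2.
The eastern merchant's expected payoff (from either row, since indifferent) is 12·1/2 + 7·1/2 = 19/2.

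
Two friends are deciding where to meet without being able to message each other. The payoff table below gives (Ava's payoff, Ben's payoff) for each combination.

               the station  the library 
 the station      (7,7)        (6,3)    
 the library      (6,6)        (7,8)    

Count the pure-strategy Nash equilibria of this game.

Both the station: Ava gets 7 (best alternative 6); Ben gets 7 (best alternative 3). Neither deviates — NE.
Both the library: Ava gets 7 (best alternative 6); Ben gets 8 (best alternative 6). Neither deviates — NE.
(the station, the library) is not a NE: Ava would switch to the library (7 > 6).
No other cell survives both best-response checks, so there are 2 pure NE.

2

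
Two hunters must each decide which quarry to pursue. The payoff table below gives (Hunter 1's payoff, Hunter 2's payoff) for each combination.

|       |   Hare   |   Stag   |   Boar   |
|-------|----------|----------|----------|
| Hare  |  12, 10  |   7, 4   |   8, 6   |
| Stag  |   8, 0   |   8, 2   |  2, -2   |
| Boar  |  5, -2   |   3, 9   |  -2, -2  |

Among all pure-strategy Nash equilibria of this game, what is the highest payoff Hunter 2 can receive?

Both Hare is a pure NE (Hunter 1: 12 ≥ 8; Hunter 2: 10 ≥ 6). Hunter 2 gets 10.
Both Stag is a pure NE (Hunter 1: 8 ≥ 7; Hunter 2: 2 ≥ 0). Hunter 2 gets 2.
Every other cell has a profitable deviation for at least one player. Highest of {10, 2} is 10.

10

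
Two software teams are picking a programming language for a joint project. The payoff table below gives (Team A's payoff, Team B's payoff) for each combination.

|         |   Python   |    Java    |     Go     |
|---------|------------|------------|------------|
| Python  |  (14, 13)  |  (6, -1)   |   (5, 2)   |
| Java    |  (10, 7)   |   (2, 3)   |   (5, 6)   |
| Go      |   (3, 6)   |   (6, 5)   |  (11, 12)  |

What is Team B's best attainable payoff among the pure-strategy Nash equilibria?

Both Python is a pure NE (Team A: 14 ≥ 10; Team B: 13 ≥ 2). Team B gets 13.
Both Go is a pure NE (Team A: 11 ≥ 5; Team B: 12 ≥ 6). Team B gets 12.
Every other cell has a profitable deviation for at least one player. Highest of {13, 12} is 13.

13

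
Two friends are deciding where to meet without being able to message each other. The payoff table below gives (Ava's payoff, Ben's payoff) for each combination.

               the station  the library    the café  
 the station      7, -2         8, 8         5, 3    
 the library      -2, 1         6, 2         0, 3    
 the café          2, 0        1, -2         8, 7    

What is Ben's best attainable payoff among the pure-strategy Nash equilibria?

8

(the station, the library) is a pure NE (Ava: 8 ≥ 6; Ben: 8 ≥ 3). Ben gets 8.
Both the café is a pure NE (Ava: 8 ≥ 5; Ben: 7 ≥ 0). Ben gets 7.
Every other cell has a profitable deviation for at least one player. Highest of {8, 7} is 8.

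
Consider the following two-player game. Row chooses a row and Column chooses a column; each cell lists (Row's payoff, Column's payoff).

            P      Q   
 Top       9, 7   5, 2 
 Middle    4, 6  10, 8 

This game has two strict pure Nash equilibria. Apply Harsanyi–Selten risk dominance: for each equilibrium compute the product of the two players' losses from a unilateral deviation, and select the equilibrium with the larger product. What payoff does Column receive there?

7

At (Top, P): Row loses 9 − 4 = 5 by deviating; Column loses 7 − 2 = 5. Product = 5·5 = 25.
At (Middle, Q): Row loses 10 − 5 = 5 by deviating; Column loses 8 − 6 = 2. Product = 5·2 = 10.
25 > 10, so (Top, P) is risk-dominant. Column's payoff there is 7.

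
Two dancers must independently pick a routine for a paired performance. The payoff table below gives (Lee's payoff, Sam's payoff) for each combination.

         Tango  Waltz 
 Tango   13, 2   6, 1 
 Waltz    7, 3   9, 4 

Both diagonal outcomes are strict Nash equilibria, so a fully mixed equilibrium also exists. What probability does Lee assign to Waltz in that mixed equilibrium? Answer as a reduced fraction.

1/2

Lee's mix p on Tango must make Sam indifferent between Tango and Waltz.
Sam's payoff from Tango: 2p + 3(1−p). From Waltz: 1p + 4(1−p).
Set equal: 1p = 1(1−p) → p = 1/2.
Probability on Waltz is 1 − 1/2 = 1/2.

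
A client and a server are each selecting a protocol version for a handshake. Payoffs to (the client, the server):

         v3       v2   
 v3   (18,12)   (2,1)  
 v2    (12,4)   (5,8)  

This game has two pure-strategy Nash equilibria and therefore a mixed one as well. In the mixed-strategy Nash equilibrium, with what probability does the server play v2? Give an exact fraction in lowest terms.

The server's mix q on v3 must make the client indifferent between v3 and v2.
The client's payoff from v3: 18q + 2(1−q). From v2: 12q + 5(1−q).
Set equal: 6q = 3(1−q) → q = 3/9 = 1/3.
Probability on v2 is 1 − 1/3 = 2/3.

2/3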